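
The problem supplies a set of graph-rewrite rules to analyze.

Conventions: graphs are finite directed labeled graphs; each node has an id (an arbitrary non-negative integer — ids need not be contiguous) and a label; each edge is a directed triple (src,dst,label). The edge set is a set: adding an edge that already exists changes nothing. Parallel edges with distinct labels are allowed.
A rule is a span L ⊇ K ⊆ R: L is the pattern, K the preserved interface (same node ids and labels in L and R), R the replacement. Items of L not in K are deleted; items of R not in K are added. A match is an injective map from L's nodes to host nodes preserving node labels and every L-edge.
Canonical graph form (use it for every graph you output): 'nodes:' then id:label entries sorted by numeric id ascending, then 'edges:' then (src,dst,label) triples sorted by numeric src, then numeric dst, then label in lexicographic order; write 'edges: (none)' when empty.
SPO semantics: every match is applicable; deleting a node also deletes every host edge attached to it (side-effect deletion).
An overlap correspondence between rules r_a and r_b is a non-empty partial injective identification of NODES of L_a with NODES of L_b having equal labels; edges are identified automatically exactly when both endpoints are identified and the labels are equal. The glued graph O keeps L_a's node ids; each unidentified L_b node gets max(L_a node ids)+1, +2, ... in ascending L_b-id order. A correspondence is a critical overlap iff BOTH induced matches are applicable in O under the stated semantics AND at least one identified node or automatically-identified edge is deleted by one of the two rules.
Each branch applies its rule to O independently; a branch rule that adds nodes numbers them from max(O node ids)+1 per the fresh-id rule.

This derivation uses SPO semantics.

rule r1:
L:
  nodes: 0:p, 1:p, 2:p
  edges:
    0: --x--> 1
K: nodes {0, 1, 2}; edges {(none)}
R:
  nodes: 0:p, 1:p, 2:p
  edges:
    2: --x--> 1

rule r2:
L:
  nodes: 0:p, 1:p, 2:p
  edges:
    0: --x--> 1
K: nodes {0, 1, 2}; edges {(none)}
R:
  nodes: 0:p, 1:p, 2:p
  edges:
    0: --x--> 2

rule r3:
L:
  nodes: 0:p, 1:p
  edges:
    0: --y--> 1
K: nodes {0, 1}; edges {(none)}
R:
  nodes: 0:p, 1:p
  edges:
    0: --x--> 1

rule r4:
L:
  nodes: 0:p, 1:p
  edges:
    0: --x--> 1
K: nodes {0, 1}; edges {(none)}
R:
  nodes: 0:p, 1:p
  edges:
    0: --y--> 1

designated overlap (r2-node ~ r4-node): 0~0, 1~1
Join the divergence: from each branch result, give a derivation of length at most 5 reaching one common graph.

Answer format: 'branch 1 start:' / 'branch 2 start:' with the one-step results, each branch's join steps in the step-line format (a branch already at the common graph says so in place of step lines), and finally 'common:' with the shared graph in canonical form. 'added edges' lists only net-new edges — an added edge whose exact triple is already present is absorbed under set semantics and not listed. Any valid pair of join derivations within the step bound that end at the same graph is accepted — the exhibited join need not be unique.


branch 1 start:
nodes: 0:p, 1:p, 2:p
edges: (0,2,x)
branch 2 start:
nodes: 0:p, 1:p, 2:p
edges: (0,1,y)
branch 1 step 1: rule r2; match: 0->0, 1->2, 2->1; deleted nodes (none); deleted edges (0,2,x); added nodes (none); added edges (0,1,x); result: nodes: 0:p, 1:p, 2:p edges: (0,1,x)
branch 2 step 1: rule r3; match: 0->0, 1->1; deleted nodes (none); deleted edges (0,1,y); added nodes (none); added edges (0,1,x); result: nodes: 0:p, 1:p, 2:p edges: (0,1,x)
common:
nodes: 0:p, 1:p, 2:p
edges: (0,1,x)


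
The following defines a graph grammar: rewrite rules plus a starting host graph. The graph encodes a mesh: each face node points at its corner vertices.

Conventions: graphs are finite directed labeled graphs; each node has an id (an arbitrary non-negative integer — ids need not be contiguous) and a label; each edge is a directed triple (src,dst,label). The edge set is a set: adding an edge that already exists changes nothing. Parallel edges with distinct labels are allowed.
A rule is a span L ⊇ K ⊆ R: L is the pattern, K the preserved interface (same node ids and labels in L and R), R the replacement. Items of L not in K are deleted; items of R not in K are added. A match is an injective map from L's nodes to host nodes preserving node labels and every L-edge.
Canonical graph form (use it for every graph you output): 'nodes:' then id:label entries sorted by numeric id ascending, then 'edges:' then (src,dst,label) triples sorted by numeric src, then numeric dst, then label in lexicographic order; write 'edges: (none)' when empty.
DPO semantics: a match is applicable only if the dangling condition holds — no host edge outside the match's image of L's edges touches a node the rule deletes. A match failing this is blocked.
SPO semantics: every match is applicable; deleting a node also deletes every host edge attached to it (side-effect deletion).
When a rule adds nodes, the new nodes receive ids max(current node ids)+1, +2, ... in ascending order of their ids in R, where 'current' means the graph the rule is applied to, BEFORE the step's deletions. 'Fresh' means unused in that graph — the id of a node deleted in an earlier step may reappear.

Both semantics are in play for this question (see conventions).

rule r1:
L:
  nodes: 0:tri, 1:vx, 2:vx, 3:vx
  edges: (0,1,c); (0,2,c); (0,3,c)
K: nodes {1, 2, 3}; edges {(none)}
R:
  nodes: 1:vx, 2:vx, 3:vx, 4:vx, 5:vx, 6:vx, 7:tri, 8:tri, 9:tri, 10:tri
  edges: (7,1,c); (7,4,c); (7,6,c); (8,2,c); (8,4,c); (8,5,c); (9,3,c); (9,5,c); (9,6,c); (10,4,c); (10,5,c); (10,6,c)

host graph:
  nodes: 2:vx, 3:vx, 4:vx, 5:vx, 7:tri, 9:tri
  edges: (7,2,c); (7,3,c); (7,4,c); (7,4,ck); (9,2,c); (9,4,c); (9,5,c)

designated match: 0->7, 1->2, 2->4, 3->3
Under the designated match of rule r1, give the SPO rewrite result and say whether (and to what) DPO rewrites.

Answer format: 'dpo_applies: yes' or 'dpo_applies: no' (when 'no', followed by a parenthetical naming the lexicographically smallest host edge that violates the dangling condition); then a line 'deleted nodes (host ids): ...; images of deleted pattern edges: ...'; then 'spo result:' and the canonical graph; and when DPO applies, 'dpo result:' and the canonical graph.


dpo_applies: no
(the rule deletes node 7, which keeps host edge (7,4,ck) outside the match image — the dangling condition fails, DPO blocks; SPO proceeds and side-deletes such edges)
deleted nodes (host ids): 7; images of deleted pattern edges: (7,2,c); (7,3,c); (7,4,c)
spo result:
nodes: 2:vx, 3:vx, 4:vx, 5:vx, 9:tri, 10:vx, 11:vx, 12:vx, 13:tri, 14:tri, 15:tri, 16:tri
edges: (9,2,c); (9,4,c); (9,5,c); (13,2,c); (13,10,c); (13,12,c); (14,4,c); (14,10,c); (14,11,c); (15,3,c); (15,11,c); (15,12,c); (16,10,c); (16,11,c); (16,12,c)


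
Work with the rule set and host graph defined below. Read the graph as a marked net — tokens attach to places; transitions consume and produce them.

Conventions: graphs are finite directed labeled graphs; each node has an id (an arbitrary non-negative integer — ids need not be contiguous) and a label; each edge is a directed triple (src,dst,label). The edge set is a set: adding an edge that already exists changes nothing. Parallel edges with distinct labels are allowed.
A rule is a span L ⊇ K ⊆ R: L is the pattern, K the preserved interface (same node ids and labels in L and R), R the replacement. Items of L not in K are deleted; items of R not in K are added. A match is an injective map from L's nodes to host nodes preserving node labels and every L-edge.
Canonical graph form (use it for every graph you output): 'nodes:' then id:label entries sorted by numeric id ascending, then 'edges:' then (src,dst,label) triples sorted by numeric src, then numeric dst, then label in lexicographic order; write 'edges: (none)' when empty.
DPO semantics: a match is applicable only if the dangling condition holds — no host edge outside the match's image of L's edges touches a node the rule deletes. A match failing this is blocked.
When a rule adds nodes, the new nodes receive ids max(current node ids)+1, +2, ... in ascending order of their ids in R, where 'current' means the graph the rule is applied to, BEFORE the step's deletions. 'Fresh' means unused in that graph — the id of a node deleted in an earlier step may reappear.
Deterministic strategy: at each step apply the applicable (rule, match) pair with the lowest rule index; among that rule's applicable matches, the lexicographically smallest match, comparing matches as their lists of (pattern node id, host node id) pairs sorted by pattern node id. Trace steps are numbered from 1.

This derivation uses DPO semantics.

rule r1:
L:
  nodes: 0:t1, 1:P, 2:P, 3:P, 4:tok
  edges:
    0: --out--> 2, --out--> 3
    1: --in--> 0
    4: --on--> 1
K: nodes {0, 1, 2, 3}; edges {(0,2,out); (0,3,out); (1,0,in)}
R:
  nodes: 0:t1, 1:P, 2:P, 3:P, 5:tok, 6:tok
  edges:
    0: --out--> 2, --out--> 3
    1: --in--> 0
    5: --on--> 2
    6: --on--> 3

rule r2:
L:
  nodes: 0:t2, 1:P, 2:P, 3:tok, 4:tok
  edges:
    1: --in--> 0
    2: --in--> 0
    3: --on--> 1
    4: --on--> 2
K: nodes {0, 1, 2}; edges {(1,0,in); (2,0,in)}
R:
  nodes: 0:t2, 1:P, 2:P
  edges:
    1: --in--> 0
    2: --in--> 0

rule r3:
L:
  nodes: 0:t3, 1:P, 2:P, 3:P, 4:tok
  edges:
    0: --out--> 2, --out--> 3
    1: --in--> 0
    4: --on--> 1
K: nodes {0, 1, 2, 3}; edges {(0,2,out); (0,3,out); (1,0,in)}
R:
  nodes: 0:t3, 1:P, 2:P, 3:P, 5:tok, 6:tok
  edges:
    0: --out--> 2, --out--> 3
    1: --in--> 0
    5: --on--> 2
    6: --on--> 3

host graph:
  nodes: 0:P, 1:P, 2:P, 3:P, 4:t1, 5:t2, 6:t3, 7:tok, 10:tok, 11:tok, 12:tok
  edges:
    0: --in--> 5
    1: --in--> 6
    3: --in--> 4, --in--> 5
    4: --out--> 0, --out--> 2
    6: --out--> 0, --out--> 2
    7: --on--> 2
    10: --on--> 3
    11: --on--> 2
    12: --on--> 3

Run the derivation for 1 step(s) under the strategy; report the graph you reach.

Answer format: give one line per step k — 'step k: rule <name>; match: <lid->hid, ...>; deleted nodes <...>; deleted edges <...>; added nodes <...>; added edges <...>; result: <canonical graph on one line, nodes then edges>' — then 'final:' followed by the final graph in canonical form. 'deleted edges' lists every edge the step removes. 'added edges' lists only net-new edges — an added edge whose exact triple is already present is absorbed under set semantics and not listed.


step 1: rule r1; match: 0->4, 1->3, 2->0, 3->2, 4->10; deleted nodes 10; deleted edges (10,3,on); added nodes 13, 14; added edges (13,0,on); (14,2,on); result: nodes: 0:P, 1:P, 2:P, 3:P, 4:t1, 5:t2, 6:t3, 7:tok, 11:tok, 12:tok, 13:tok, 14:tok edges: (0,5,in); (1,6,in); (3,4,in); (3,5,in); (4,0,out); (4,2,out); (6,0,out); (6,2,out); (7,2,on); (11,2,on); (12,3,on); (13,0,on); (14,2,on)
final:
nodes: 0:P, 1:P, 2:P, 3:P, 4:t1, 5:t2, 6:t3, 7:tok, 11:tok, 12:tok, 13:tok, 14:tok
edges: (0,5,in); (1,6,in); (3,4,in); (3,5,in); (4,0,out); (4,2,out); (6,0,out); (6,2,out); (7,2,on); (11,2,on); (12,3,on); (13,0,on); (14,2,on)


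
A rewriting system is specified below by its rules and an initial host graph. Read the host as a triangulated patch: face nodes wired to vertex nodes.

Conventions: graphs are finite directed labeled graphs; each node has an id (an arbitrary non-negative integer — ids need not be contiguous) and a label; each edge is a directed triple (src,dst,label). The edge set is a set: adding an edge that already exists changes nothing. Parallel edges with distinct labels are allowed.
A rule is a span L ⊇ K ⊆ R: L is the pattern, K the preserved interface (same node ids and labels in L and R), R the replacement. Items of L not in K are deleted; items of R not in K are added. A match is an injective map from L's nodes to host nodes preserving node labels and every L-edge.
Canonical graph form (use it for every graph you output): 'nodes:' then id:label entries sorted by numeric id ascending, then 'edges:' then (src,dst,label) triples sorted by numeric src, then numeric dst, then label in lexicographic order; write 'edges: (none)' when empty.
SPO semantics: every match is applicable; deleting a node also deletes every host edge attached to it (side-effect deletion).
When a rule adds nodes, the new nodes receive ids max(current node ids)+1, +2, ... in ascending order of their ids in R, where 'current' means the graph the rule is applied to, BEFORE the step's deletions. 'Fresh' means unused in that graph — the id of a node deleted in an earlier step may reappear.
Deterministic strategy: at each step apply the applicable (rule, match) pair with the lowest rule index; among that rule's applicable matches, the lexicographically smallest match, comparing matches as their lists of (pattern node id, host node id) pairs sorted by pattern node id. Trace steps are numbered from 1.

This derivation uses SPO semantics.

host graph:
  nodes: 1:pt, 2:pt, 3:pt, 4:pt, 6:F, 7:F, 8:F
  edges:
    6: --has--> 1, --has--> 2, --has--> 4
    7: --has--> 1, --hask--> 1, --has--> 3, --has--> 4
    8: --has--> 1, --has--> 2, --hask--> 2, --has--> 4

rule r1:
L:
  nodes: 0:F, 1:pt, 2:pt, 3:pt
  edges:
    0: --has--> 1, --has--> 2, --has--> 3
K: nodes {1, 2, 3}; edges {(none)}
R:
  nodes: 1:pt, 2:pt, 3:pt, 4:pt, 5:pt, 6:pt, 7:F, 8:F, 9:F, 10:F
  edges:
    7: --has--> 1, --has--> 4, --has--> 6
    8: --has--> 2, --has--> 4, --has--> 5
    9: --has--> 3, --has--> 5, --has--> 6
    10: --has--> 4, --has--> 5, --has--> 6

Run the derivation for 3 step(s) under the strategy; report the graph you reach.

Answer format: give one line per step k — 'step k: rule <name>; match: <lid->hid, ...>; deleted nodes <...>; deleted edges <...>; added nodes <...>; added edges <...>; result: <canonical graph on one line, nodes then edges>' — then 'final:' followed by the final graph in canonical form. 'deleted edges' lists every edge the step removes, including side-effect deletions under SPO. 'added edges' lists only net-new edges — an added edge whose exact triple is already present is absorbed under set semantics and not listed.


step 1: rule r1; match: 0->6, 1->1, 2->2, 3->4; deleted nodes 6; deleted edges (6,1,has); (6,2,has); (6,4,has); added nodes 9, 10, 11, 12, 13, 14, 15; added edges (12,1,has); (12,9,has); (12,11,has); (13,2,has); (13,9,has); (13,10,has); (14,4,has); (14,10,has); (14,11,has); (15,9,has); (15,10,has); (15,11,has); result: nodes: 1:pt, 2:pt, 3:pt, 4:pt, 7:F, 8:F, 9:pt, 10:pt, 11:pt, 12:F, 13:F, 14:F, 15:F edges: (7,1,has); (7,1,hask); (7,3,has); (7,4,has); (8,1,has); (8,2,has); (8,2,hask); (8,4,has); (12,1,has); (12,9,has); (12,11,has); (13,2,has); (13,9,has); (13,10,has); (14,4,has); (14,10,has); (14,11,has); (15,9,has); (15,10,has); (15,11,has)
step 2: rule r1; match: 0->7, 1->1, 2->3, 3->4; deleted nodes 7; deleted edges (7,1,has); (7,1,hask); (7,3,has); (7,4,has); added nodes 16, 17, 18, 19, 20, 21, 22; added edges (19,1,has); (19,16,has); (19,18,has); (20,3,has); (20,16,has); (20,17,has); (21,4,has); (21,17,has); (21,18,has); (22,16,has); (22,17,has); (22,18,has); result: nodes: 1:pt, 2:pt, 3:pt, 4:pt, 8:F, 9:pt, 10:pt, 11:pt, 12:F, 13:F, 14:F, 15:F, 16:pt, 17:pt, 18:pt, 19:F, 20:F, 21:F, 22:F edges: (8,1,has); (8,2,has); (8,2,hask); (8,4,has); (12,1,has); (12,9,has); (12,11,has); (13,2,has); (13,9,has); (13,10,has); (14,4,has); (14,10,has); (14,11,has); (15,9,has); (15,10,has); (15,11,has); (19,1,has); (19,16,has); (19,18,has); (20,3,has); (20,16,has); (20,17,has); (21,4,has); (21,17,has); (21,18,has); (22,16,has); (22,17,has); (22,18,has)
step 3: rule r1; match: 0->8, 1->1, 2->2, 3->4; deleted nodes 8; deleted edges (8,1,has); (8,2,has); (8,2,hask); (8,4,has); added nodes 23, 24, 25, 26, 27, 28, 29; added edges (26,1,has); (26,23,has); (26,25,has); (27,2,has); (27,23,has); (27,24,has); (28,4,has); (28,24,has); (28,25,has); (29,23,has); (29,24,has); (29,25,has); result: nodes: 1:pt, 2:pt, 3:pt, 4:pt, 9:pt, 10:pt, 11:pt, 12:F, 13:F, 14:F, 15:F, 16:pt, 17:pt, 18:pt, 19:F, 20:F, 21:F, 22:F, 23:pt, 24:pt, 25:pt, 26:F, 27:F, 28:F, 29:F edges: (12,1,has); (12,9,has); (12,11,has); (13,2,has); (13,9,has); (13,10,has); (14,4,has); (14,10,has); (14,11,has); (15,9,has); (15,10,has); (15,11,has); (19,1,has); (19,16,has); (19,18,has); (20,3,has); (20,16,has); (20,17,has); (21,4,has); (21,17,has); (21,18,has); (22,16,has); (22,17,has); (22,18,has); (26,1,has); (26,23,has); (26,25,has); (27,2,has); (27,23,has); (27,24,has); (28,4,has); (28,24,has); (28,25,has); (29,23,has); (29,24,has); (29,25,has)
final:
nodes: 1:pt, 2:pt, 3:pt, 4:pt, 9:pt, 10:pt, 11:pt, 12:F, 13:F, 14:F, 15:F, 16:pt, 17:pt, 18:pt, 19:F, 20:F, 21:F, 22:F, 23:pt, 24:pt, 25:pt, 26:F, 27:F, 28:F, 29:F
edges: (12,1,has); (12,9,has); (12,11,has); (13,2,has); (13,9,has); (13,10,has); (14,4,has); (14,10,has); (14,11,has); (15,9,has); (15,10,has); (15,11,has); (19,1,has); (19,16,has); (19,18,has); (20,3,has); (20,16,has); (20,17,has); (21,4,has); (21,17,has); (21,18,has); (22,16,has); (22,17,has); (22,18,has); (26,1,has); (26,23,has); (26,25,has); (27,2,has); (27,23,has); (27,24,has); (28,4,has); (28,24,has); (28,25,has); (29,23,has); (29,24,has); (29,25,has)


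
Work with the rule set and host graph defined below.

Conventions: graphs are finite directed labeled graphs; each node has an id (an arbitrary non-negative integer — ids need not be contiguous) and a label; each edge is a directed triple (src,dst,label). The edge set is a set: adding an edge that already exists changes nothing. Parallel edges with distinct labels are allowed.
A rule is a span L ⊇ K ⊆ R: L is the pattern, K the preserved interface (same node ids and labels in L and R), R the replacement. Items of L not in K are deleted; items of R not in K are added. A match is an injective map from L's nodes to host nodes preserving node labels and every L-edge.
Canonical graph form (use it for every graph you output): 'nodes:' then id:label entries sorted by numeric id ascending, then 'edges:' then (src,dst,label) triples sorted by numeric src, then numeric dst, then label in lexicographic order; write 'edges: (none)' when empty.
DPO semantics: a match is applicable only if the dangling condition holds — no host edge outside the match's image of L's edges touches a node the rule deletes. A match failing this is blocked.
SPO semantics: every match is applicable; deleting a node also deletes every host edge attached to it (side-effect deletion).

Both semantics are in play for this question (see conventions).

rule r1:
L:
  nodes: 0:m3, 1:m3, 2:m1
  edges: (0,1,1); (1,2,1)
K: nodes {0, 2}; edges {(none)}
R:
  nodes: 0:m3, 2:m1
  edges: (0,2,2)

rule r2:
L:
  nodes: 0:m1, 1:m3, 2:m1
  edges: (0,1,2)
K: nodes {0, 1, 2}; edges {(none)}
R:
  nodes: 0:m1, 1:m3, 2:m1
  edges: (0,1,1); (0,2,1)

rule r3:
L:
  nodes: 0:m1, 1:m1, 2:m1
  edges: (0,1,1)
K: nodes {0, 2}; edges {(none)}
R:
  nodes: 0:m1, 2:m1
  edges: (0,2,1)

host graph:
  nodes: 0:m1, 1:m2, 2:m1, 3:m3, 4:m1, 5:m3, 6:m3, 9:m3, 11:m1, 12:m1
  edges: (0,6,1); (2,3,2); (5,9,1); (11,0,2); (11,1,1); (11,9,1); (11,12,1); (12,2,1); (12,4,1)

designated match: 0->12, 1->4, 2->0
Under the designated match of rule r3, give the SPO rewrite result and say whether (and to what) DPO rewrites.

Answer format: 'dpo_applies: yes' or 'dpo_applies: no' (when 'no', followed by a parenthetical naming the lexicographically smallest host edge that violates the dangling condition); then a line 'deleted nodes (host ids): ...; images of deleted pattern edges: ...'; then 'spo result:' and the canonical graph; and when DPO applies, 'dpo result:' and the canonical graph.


dpo_applies: yes
deleted nodes (host ids): 4; images of deleted pattern edges: (12,4,1)
spo result:
nodes: 0:m1, 1:m2, 2:m1, 3:m3, 5:m3, 6:m3, 9:m3, 11:m1, 12:m1
edges: (0,6,1); (2,3,2); (5,9,1); (11,0,2); (11,1,1); (11,9,1); (11,12,1); (12,0,1); (12,2,1)
dpo result:
nodes: 0:m1, 1:m2, 2:m1, 3:m3, 5:m3, 6:m3, 9:m3, 11:m1, 12:m1
edges: (0,6,1); (2,3,2); (5,9,1); (11,0,2); (11,1,1); (11,9,1); (11,12,1); (12,0,1); (12,2,1)


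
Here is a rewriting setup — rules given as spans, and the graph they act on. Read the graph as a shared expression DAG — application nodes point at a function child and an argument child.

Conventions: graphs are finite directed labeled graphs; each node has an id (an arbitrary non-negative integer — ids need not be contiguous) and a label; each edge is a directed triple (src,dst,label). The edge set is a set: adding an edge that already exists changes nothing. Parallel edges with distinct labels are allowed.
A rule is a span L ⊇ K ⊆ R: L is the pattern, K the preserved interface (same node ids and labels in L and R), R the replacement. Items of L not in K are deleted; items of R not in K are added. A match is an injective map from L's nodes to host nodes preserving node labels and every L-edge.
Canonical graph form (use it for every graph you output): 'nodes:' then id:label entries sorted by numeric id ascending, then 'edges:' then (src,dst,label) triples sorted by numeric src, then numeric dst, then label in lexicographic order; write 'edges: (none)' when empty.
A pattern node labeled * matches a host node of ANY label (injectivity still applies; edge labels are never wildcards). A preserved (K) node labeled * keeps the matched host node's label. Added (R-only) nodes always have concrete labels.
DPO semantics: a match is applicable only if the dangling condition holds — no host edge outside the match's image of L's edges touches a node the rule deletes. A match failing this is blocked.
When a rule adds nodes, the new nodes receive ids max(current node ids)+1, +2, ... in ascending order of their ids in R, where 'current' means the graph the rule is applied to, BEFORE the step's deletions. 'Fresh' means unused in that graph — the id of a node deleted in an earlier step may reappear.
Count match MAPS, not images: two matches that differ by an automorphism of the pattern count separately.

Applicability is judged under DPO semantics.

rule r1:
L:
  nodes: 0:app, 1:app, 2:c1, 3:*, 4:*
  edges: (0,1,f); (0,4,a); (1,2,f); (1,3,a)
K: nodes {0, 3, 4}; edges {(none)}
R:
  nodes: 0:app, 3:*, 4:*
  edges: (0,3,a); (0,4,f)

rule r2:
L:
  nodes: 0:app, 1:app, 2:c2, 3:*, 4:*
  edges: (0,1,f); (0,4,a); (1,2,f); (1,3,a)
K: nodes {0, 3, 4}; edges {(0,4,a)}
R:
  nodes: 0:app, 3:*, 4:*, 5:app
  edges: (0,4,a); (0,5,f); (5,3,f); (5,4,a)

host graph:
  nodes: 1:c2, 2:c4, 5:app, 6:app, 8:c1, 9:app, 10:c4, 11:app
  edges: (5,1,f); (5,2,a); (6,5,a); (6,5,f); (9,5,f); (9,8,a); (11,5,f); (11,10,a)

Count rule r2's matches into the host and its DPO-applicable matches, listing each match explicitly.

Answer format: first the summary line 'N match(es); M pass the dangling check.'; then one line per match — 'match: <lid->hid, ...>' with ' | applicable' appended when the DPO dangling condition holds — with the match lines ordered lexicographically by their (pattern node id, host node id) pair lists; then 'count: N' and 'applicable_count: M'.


2 match(es); 0 pass the dangling check.
match: 0->9, 1->5, 2->1, 3->2, 4->8
match: 0->11, 1->5, 2->1, 3->2, 4->10
count: 2
applicable_count: 0


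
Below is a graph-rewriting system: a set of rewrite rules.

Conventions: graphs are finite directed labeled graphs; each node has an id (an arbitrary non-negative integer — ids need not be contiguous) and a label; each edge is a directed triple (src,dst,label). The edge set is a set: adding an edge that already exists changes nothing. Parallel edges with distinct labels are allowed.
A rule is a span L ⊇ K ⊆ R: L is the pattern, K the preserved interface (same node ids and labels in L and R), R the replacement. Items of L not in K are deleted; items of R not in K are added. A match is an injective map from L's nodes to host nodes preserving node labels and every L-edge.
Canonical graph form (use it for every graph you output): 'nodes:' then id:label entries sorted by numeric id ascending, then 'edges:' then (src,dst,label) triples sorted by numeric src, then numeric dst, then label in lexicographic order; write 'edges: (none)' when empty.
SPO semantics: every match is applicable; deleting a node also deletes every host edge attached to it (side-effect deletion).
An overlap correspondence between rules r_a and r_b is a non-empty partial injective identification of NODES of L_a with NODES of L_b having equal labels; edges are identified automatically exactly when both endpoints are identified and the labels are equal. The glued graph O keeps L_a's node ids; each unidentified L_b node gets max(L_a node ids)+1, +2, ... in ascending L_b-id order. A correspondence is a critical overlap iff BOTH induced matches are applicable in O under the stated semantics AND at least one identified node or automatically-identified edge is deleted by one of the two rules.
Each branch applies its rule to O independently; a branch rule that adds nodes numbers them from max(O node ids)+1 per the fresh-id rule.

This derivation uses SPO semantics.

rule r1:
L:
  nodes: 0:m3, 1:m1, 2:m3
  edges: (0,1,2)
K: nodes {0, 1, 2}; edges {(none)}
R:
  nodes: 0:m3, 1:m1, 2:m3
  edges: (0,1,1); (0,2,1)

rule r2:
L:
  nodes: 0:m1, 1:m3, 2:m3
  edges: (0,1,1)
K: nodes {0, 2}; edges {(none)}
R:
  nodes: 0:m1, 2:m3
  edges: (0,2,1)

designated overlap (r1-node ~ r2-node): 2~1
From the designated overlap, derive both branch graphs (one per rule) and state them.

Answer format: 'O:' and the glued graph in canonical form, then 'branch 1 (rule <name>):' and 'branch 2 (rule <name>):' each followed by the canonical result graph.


O:
nodes: 0:m3, 1:m1, 2:m3, 3:m1, 4:m3
edges: (0,1,2); (3,2,1)
branch 1 (rule r1):
nodes: 0:m3, 1:m1, 2:m3, 3:m1, 4:m3
edges: (0,1,1); (0,2,1); (3,2,1)
branch 2 (rule r2):
nodes: 0:m3, 1:m1, 3:m1, 4:m3
edges: (0,1,2); (3,4,1)


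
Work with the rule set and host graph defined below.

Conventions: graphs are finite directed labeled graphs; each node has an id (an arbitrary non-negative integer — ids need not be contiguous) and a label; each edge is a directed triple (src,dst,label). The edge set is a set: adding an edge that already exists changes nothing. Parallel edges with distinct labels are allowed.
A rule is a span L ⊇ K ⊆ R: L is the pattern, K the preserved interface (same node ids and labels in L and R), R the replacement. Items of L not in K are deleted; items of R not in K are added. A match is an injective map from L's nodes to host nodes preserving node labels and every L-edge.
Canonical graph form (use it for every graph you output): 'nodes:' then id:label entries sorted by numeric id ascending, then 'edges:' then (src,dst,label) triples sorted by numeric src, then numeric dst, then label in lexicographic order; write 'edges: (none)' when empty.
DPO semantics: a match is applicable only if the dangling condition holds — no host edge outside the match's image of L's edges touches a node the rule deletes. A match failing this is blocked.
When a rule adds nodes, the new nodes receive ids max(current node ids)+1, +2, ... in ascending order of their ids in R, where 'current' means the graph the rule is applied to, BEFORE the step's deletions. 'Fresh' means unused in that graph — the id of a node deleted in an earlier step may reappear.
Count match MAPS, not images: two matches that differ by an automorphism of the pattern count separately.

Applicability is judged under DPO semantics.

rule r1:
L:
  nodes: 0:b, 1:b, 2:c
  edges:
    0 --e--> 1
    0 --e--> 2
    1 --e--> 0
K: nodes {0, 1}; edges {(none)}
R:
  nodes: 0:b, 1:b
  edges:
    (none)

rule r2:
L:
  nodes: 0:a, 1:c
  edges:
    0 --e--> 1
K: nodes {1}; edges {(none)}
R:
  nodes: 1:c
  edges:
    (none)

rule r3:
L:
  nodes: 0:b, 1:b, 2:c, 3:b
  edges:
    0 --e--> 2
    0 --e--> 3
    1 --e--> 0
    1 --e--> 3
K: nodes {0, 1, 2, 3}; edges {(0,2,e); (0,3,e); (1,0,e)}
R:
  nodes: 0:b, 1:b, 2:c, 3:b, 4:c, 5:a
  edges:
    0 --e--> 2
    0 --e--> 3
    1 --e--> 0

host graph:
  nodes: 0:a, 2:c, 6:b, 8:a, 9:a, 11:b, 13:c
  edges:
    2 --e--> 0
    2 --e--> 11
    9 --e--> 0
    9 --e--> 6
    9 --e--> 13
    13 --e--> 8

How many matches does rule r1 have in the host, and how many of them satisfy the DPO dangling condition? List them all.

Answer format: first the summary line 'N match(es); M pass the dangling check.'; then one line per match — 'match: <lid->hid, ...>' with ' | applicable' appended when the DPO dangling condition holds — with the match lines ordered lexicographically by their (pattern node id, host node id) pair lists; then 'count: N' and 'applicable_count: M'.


0 match(es); 0 pass the dangling check.
count: 0
applicable_count: 0


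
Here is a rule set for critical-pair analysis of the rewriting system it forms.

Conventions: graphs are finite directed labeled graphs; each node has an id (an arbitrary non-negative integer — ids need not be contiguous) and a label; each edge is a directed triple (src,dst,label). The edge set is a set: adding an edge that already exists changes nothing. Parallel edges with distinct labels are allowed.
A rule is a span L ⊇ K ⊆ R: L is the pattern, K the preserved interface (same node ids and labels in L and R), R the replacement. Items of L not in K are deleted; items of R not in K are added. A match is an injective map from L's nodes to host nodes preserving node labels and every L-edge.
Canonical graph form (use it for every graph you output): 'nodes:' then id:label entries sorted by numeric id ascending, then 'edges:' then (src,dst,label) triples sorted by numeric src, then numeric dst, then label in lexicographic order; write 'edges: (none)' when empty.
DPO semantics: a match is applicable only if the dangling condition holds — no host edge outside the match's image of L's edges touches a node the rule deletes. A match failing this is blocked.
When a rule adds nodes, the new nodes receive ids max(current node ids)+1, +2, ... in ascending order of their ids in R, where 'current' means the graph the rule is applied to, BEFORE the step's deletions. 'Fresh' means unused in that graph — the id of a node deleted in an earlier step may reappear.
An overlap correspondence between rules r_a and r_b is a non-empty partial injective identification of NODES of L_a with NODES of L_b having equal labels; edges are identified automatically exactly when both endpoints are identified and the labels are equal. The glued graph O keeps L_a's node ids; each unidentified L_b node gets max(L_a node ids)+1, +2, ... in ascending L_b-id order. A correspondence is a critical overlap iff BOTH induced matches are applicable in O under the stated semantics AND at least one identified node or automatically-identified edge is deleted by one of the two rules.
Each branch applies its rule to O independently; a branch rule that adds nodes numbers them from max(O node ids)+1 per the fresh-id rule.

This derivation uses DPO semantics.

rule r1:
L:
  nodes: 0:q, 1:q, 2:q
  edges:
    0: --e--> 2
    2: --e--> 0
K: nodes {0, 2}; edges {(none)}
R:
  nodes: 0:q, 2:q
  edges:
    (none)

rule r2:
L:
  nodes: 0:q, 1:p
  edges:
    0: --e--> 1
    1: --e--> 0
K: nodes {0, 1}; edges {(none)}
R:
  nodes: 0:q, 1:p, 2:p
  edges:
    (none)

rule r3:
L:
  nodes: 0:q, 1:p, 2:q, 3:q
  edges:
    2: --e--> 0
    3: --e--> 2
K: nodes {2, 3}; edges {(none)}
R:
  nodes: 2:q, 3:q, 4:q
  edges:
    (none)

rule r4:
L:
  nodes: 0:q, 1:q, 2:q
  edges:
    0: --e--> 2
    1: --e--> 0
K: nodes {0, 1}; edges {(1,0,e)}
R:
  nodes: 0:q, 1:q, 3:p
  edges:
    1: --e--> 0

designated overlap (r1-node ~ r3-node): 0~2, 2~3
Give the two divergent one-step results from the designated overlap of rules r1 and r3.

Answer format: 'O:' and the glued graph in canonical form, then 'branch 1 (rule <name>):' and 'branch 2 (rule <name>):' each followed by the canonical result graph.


O:
nodes: 0:q, 1:q, 2:q, 3:q, 4:p
edges: (0,2,e); (0,3,e); (2,0,e)
branch 1 (rule r1):
nodes: 0:q, 2:q, 3:q, 4:p
edges: (0,3,e)
branch 2 (rule r3):
nodes: 0:q, 1:q, 2:q, 5:q
edges: (0,2,e)


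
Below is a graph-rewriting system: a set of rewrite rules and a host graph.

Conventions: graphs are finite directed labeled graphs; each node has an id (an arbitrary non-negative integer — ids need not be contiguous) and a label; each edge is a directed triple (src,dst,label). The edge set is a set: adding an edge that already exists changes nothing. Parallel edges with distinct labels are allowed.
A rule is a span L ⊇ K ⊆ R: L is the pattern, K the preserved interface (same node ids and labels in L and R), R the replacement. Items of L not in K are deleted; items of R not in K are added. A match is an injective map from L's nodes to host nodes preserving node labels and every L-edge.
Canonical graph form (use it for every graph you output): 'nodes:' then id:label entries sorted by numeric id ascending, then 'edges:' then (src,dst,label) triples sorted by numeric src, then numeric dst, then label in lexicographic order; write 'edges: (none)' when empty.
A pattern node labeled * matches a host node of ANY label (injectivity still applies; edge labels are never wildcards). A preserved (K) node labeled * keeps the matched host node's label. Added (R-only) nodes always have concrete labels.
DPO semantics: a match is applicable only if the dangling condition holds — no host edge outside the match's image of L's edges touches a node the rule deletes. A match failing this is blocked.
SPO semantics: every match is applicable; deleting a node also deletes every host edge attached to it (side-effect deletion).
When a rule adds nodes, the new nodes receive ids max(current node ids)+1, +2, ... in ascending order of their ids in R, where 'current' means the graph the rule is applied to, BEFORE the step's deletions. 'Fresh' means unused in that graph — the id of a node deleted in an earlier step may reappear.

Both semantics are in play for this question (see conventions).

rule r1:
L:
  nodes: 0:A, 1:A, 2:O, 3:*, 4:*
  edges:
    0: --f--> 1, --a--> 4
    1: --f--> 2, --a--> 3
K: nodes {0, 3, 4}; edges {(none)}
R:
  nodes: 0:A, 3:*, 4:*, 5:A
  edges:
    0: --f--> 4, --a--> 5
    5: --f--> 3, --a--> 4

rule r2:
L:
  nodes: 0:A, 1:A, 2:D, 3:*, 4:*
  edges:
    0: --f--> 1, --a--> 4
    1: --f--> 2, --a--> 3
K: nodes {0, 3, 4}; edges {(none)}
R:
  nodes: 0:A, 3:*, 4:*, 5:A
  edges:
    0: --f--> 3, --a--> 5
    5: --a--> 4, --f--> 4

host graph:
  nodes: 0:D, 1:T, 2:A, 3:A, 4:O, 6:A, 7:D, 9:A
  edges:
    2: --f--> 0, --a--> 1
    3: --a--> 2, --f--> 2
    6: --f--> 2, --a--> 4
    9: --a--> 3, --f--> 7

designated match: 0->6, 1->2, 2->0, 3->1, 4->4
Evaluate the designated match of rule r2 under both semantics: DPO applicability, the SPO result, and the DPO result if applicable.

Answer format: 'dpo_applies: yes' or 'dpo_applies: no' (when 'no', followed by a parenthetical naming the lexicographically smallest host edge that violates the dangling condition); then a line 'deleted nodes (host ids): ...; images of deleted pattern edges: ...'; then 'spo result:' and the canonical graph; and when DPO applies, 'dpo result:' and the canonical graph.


dpo_applies: no
(the rule deletes node 2, which keeps host edge (3,2,a) outside the match image — the dangling condition fails, DPO blocks; SPO proceeds and side-deletes such edges)
deleted nodes (host ids): 0, 2; images of deleted pattern edges: (2,0,f); (2,1,a); (6,2,f); (6,4,a)
spo result:
nodes: 1:T, 3:A, 4:O, 6:A, 7:D, 9:A, 10:A
edges: (6,1,f); (6,10,a); (9,3,a); (9,7,f); (10,4,a); (10,4,f)


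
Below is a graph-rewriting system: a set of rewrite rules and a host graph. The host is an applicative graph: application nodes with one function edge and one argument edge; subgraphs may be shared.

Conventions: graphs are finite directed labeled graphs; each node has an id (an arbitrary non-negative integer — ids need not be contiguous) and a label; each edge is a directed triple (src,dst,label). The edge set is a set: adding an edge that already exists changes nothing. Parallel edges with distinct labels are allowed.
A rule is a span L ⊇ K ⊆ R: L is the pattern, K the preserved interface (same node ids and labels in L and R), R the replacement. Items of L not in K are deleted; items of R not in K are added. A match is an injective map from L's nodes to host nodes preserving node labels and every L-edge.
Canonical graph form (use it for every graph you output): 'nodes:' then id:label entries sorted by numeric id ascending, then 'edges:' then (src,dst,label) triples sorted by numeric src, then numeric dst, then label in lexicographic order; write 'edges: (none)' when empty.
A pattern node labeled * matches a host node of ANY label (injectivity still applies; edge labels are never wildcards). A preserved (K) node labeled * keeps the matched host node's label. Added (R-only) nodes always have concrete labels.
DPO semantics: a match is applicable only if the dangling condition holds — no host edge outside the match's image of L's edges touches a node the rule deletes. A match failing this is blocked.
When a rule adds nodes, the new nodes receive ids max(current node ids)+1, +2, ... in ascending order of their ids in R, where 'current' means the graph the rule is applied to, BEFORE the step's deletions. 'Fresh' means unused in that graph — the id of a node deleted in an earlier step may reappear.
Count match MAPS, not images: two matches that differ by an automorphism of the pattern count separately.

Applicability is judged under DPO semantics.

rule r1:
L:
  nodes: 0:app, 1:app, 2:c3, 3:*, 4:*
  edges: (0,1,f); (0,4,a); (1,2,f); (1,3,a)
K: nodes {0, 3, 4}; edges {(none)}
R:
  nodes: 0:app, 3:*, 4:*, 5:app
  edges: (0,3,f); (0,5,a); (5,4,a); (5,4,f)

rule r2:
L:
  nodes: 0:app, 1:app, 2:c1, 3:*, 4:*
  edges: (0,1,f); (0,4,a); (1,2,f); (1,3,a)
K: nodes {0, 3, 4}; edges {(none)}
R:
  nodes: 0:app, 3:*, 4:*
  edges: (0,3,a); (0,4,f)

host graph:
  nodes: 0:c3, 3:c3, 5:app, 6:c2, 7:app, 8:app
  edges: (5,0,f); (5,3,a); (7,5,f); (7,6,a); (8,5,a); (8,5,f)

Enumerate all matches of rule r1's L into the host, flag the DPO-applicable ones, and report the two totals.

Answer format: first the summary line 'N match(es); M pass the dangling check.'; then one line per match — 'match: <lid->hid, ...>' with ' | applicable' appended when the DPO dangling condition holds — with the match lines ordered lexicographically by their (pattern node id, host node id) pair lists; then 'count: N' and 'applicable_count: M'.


1 match(es); 0 pass the dangling check.
match: 0->7, 1->5, 2->0, 3->3, 4->6
count: 1
applicable_count: 0


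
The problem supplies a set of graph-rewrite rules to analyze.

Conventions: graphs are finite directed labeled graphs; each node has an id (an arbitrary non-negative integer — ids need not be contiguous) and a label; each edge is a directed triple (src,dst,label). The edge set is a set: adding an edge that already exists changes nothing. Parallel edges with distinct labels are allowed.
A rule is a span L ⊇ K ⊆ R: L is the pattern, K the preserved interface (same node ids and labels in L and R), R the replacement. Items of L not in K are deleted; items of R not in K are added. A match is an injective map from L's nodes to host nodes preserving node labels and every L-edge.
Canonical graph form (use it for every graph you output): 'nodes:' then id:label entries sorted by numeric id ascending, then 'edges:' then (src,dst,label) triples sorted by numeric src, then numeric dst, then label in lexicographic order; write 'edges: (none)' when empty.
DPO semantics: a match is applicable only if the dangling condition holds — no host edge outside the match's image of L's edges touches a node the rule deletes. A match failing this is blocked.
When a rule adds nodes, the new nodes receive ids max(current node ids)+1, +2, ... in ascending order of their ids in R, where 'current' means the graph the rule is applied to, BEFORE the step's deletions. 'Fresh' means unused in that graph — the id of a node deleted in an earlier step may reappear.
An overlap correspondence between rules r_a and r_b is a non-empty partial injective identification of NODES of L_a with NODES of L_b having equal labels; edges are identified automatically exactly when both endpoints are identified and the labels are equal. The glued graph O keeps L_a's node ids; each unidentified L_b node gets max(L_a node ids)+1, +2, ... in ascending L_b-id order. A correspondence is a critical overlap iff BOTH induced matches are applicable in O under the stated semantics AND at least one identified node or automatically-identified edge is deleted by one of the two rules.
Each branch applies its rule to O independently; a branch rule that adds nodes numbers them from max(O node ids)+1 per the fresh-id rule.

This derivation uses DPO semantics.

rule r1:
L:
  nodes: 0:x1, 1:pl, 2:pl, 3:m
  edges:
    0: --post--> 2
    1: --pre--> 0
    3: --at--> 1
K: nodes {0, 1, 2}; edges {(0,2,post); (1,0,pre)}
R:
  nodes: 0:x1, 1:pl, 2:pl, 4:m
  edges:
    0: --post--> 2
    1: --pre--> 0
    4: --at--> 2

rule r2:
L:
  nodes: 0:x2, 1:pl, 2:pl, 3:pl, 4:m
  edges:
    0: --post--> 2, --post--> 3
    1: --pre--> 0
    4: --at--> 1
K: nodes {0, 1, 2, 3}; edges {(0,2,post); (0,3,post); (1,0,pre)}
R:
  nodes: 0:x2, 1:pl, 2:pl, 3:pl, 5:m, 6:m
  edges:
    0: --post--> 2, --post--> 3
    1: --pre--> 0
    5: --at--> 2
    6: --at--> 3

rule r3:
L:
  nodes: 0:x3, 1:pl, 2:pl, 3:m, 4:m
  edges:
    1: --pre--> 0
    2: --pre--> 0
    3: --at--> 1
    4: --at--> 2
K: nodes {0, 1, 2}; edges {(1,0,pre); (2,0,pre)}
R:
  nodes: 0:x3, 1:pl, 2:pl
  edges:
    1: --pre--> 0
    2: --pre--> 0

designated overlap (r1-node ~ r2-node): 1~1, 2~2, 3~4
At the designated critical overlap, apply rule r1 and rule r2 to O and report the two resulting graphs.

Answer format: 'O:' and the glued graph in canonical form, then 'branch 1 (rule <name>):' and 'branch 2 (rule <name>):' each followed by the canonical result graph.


O:
nodes: 0:x1, 1:pl, 2:pl, 3:m, 4:x2, 5:pl
edges: (0,2,post); (1,0,pre); (1,4,pre); (3,1,at); (4,2,post); (4,5,post)
branch 1 (rule r1):
nodes: 0:x1, 1:pl, 2:pl, 4:x2, 5:pl, 6:m
edges: (0,2,post); (1,0,pre); (1,4,pre); (4,2,post); (4,5,post); (6,2,at)
branch 2 (rule r2):
nodes: 0:x1, 1:pl, 2:pl, 4:x2, 5:pl, 6:m, 7:m
edges: (0,2,post); (1,0,pre); (1,4,pre); (4,2,post); (4,5,post); (6,2,at); (7,5,at)
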